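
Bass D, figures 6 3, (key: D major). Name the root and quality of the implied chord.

The figures 6 3 indicate a triad in first inversion.
In first inversion the root lies a sixth above the bass: a sixth above D in D major is B.
The chord tones are D, F#, B, giving B minor.

B minor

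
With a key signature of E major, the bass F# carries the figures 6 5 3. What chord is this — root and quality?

D# half-diminished seventh

The figures 6 5 3 indicate a seventh chord in first inversion.
In first inversion the root lies a sixth above the bass: a sixth above F# in E major is D#.
The chord tones are F#, A, C#, D#, giving D# half-diminished seventh.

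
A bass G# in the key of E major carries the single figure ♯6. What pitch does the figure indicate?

Counting 5 letter steps above G# lands on E; in E major, that letter is E.
The #6 figure raises it a semitone, giving E#.

E#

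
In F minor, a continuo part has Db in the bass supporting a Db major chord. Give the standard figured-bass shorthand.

Db is the root of Db major, so the chord is in root position.
A triad in root position is figured 5/3, conventionally abbreviated (no figures — root-position triad).

no figures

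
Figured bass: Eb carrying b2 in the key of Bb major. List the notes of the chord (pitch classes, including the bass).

The written figures b2 are shorthand for 6/4/2: the 6/4 are implied.
A second above Eb in this key is F, lowered to Fb by the flat.
A fourth above Eb in this key is A.
A sixth above Eb in this key is C.

Eb, Fb, A, C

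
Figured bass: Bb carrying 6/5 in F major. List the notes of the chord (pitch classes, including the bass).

Bb, D, F, G

The written figures 6/5 are shorthand for 6/5/3: the 3 is implied.
A third above Bb in this key is D.
A fifth above Bb in this key is F.
A sixth above Bb in this key is G.
Together with the bass Bb, this spells G minor seventh in first inversion.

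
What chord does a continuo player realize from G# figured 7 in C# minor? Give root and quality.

G# minor seventh

The figures 7 indicate a seventh chord in root position.
In root position the bass is the root, so the root is G#.
The chord tones are G#, B, D#, F#, giving G# minor seventh.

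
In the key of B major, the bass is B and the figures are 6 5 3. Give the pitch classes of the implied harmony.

A third above B in this key is D#.
A fifth above B in this key is F#.
A sixth above B in this key is G#.
Together with the bass B, this spells G# minor seventh in first inversion.

B, D#, F#, G#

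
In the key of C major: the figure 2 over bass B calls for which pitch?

Counting 1 letter step above B lands on C; in C major, that letter is C.

C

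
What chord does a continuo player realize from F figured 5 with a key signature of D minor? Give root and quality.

F major

The figures 5 indicate a triad in root position.
In root position the bass is the root, so the root is F.
The chord tones are F, A, C, giving F major.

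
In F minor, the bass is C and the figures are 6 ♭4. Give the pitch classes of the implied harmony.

A fourth above C in this key is F, lowered to Fb by the flat.
A sixth above C in this key is Ab.
Together with the bass C, this spells Fb augmented in second inversion.

C, Fb, Ab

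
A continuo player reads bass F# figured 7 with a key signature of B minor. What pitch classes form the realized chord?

F#, A, C#, E

The written figures 7 are shorthand for 7/5/3: the 5/3 are implied.
A third above F# in this key is A.
A fifth above F# in this key is C#.
A seventh above F# in this key is E.
Together with the bass F#, this spells F# minor seventh in root position.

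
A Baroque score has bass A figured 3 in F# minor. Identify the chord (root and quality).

The figures 3 indicate a triad in root position.
In root position the bass is the root, so the root is A.
The chord tones are A, C#, E, giving A major.

A major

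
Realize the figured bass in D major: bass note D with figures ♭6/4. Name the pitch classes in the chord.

D, G, Bb

A fourth above D in this key is G.
A sixth above D in this key is B, lowered to Bb by the flat.
Together with the bass D, this spells G minor in second inversion.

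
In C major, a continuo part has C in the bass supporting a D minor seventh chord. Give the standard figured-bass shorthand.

4/2

C is the seventh of D minor seventh, so the chord is in third inversion.
A seventh chord in third inversion is figured 6/4/2, conventionally abbreviated 4/2.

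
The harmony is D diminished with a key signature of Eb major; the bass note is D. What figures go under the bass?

D is the root of D diminished, so the chord is in root position.
A triad in root position is figured 5/3, conventionally abbreviated (no figures — root-position triad).

no figures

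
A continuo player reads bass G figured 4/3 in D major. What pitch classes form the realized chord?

G, B, C#, E

The written figures 4/3 are shorthand for 6/4/3: the 6 is implied.
A third above G in this key is B.
A fourth above G in this key is C#.
A sixth above G in this key is E.
Together with the bass G, this spells C# half-diminished seventh in second inversion.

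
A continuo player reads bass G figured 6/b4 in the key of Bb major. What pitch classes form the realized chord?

G, Cb, Eb

A fourth above G in this key is C, lowered to Cb by the flat.
A sixth above G in this key is Eb.
Together with the bass G, this spells Cb augmented in second inversion.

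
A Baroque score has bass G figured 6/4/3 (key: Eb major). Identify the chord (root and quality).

The figures 6/4/3 indicate a seventh chord in second inversion.
In second inversion the root lies a fourth above the bass: a fourth above G in Eb major is C.
The chord tones are G, Bb, C, Eb, giving C minor seventh.

C minor seventh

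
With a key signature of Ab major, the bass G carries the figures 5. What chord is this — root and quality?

G diminished

The figures 5 indicate a triad in root position.
In root position the bass is the root, so the root is G.
The chord tones are G, Bb, Db, giving G diminished.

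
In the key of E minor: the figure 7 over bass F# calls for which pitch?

E

Counting 6 letter steps above F# lands on E; in E minor, that letter is E.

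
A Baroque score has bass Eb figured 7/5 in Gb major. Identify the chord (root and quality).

The figures 7/5 indicate a seventh chord in root position.
In root position the bass is the root, so the root is Eb.
The chord tones are Eb, Gb, Bb, Db, giving Eb minor seventh.

Eb minor seventh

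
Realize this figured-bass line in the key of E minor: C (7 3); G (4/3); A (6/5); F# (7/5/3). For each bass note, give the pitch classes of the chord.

C, E, G, B | G, B, C, E | A, C, E, F# | F#, A, C, E

C (7/5/3): C, E, G, B.
G (6/4/3): G, B, C, E.
A (6/5/3): A, C, E, F#.
F# (7/5/3): F#, A, C, E.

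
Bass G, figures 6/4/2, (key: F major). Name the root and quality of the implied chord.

A minor seventh

The figures 6/4/2 indicate a seventh chord in third inversion.
In third inversion the root lies a second above the bass: a second above G in F major is A.
The chord tones are G, A, C, E, giving A minor seventh.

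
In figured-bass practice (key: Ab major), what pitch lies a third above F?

Ab

Counting 2 letter steps above F lands on A; in Ab major, that letter is Ab.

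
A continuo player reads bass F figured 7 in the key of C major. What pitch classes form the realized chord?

The written figures 7 are shorthand for 7/5/3: the 5/3 are implied.
A third above F in this key is A.
A fifth above F in this key is C.
A seventh above F in this key is E.
Together with the bass F, this spells F major seventh in root position.

F, A, C, E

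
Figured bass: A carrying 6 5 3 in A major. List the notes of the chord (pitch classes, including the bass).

A third above A in this key is C#.
A fifth above A in this key is E.
A sixth above A in this key is F#.
Together with the bass A, this spells F# minor seventh in first inversion.

A, C#, E, F#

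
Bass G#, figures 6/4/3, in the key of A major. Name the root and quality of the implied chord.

C# minor seventh

The figures 6/4/3 indicate a seventh chord in second inversion.
In second inversion the root lies a fourth above the bass: a fourth above G# in A major is C#.
The chord tones are G#, B, C#, E, giving C# minor seventh.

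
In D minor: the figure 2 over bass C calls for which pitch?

D

Counting 1 letter step above C lands on D; in D minor, that letter is D.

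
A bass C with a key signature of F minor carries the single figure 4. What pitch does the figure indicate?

F

Counting 3 letter steps above C lands on F; in F minor, that letter is F.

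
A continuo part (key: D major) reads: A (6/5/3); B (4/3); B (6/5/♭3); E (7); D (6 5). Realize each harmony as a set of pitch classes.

A (6/5/3): A, C#, E, F#.
B (6/4/3): B, D, E, G.
B (6/5/b3): B, Db, F#, G.
E (7/5/3): E, G, B, D.
D (6/5/3): D, F#, A, B.

A, C#, E, F# | B, D, E, G | B, Db, F#, G | E, G, B, D | D, F#, A, B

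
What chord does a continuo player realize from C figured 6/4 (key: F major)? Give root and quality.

F major

The figures 6/4 indicate a triad in second inversion.
In second inversion the root lies a fourth above the bass: a fourth above C in F major is F.
The chord tones are C, F, A, giving F major.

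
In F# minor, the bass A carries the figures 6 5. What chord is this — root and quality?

The figures 6 5 indicate a seventh chord in first inversion.
In first inversion the root lies a sixth above the bass: a sixth above A in F# minor is F#.
The chord tones are A, C#, E, F#, giving F# minor seventh.

F# minor seventh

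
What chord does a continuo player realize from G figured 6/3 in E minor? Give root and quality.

The figures 6/3 indicate a triad in first inversion.
In first inversion the root lies a sixth above the bass: a sixth above G in E minor is E.
The chord tones are G, B, E, giving E minor.

E minor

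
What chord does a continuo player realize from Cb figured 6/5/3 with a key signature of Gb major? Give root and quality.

Ab minor seventh

The figures 6/5/3 indicate a seventh chord in first inversion.
In first inversion the root lies a sixth above the bass: a sixth above Cb in Gb major is Ab.
The chord tones are Cb, Eb, Gb, Ab, giving Ab minor seventh.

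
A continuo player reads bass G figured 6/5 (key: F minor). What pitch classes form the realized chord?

G, Bb, Db, Eb

The written figures 6/5 are shorthand for 6/5/3: the 3 is implied.
A third above G in this key is Bb.
A fifth above G in this key is Db.
A sixth above G in this key is Eb.
Together with the bass G, this spells Eb dominant seventh in first inversion.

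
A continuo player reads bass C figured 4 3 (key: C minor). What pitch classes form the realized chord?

C, Eb, F, Ab

The written figures 4 3 are shorthand for 6/4/3: the 6 is implied.
A third above C in this key is Eb.
A fourth above C in this key is F.
A sixth above C in this key is Ab.
Together with the bass C, this spells F minor seventh in second inversion.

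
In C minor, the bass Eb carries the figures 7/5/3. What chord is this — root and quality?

Eb major seventh

The figures 7/5/3 indicate a seventh chord in root position.
In root position the bass is the root, so the root is Eb.
The chord tones are Eb, G, Bb, D, giving Eb major seventh.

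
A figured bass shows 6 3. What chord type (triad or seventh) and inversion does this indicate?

Intervals of 6/3 above the bass form a triad; the bass is the third, so this is first inversion.

triad, first inversion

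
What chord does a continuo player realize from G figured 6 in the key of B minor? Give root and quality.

The figures 6 indicate a triad in first inversion.
In first inversion the root lies a sixth above the bass: a sixth above G in B minor is E.
The chord tones are G, B, E, giving E minor.

E minor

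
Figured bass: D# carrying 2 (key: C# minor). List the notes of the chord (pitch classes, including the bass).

The written figures 2 are shorthand for 6/4/2: the 6/4 are implied.
A second above D# in this key is E.
A fourth above D# in this key is G#.
A sixth above D# in this key is B.
Together with the bass D#, this spells E major seventh in third inversion.

D#, E, G#, B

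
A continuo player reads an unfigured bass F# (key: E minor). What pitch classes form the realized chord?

An unfigured bass implies 5/3.
A third above F# in this key is A.
A fifth above F# in this key is C.
Together with the bass F#, this spells F# diminished in root position.

F#, A, C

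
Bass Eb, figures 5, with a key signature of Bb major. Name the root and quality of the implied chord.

Eb major

The figures 5 indicate a triad in root position.
In root position the bass is the root, so the root is Eb.
The chord tones are Eb, G, Bb, giving Eb major.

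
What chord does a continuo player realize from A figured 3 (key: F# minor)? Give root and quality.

A major

The figures 3 indicate a triad in root position.
In root position the bass is the root, so the root is A.
The chord tones are A, C#, E, giving A major.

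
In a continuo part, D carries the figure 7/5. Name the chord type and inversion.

seventh chord, root position

7/5 is shorthand for 7/5/3.
Intervals of 7/5/3 above the bass form a seventh chord; the bass is the root, so this is root position.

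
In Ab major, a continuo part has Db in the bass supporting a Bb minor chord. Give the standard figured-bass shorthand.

Db is the third of Bb minor, so the chord is in first inversion.
A triad in first inversion is figured 6/3, conventionally abbreviated 6.

6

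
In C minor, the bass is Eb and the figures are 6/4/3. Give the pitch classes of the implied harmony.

A third above Eb in this key is G.
A fourth above Eb in this key is Ab.
A sixth above Eb in this key is C.
Together with the bass Eb, this spells Ab major seventh in second inversion.

Eb, G, Ab, C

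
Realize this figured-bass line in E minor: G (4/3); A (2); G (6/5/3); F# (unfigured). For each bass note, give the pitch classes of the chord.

G (6/4/3): G, B, C, E.
A (6/4/2): A, B, D, F#.
G (6/5/3): G, B, D, E.
F# (5/3): F#, A, C.

G, B, C, E | A, B, D, F# | G, B, D, E | F#, A, C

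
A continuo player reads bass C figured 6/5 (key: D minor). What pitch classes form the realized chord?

C, E, G, A

The written figures 6/5 are shorthand for 6/5/3: the 3 is implied.
A third above C in this key is E.
A fifth above C in this key is G.
A sixth above C in this key is A.
Together with the bass C, this spells A minor seventh in first inversion.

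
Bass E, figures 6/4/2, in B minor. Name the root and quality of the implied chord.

F# minor seventh

The figures 6/4/2 indicate a seventh chord in third inversion.
In third inversion the root lies a second above the bass: a second above E in B minor is F#.
The chord tones are E, F#, A, C#, giving F# minor seventh.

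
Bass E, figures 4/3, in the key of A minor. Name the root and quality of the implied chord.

The figures 4/3 indicate a seventh chord in second inversion.
In second inversion the root lies a fourth above the bass: a fourth above E in A minor is A.
The chord tones are E, G, A, C, giving A minor seventh.

A minor seventh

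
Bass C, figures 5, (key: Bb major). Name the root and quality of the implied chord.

The figures 5 indicate a triad in root position.
In root position the bass is the root, so the root is C.
The chord tones are C, Eb, G, giving C minor.

C minor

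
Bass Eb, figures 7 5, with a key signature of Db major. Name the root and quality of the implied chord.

The figures 7 5 indicate a seventh chord in root position.
In root position the bass is the root, so the root is Eb.
The chord tones are Eb, Gb, Bb, Db, giving Eb minor seventh.

Eb minor seventh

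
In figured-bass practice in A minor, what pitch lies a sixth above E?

Counting 5 letter steps above E lands on C; in A minor, that letter is C.

C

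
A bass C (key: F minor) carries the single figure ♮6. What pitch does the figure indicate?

A

Counting 5 letter steps above C lands on A; in F minor, that letter is Ab.
The ♮6 figure makes it natural, giving A.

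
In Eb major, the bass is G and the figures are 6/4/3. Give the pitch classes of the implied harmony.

A third above G in this key is Bb.
A fourth above G in this key is C.
A sixth above G in this key is Eb.
Together with the bass G, this spells C minor seventh in second inversion.

G, Bb, C, Eb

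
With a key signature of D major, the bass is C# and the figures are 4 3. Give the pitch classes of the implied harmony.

C#, E, F#, A

The written figures 4 3 are shorthand for 6/4/3: the 6 is implied.
A third above C# in this key is E.
A fourth above C# in this key is F#.
A sixth above C# in this key is A.
Together with the bass C#, this spells F# minor seventh in second inversion.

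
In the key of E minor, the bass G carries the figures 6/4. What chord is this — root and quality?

C major

The figures 6/4 indicate a triad in second inversion.
In second inversion the root lies a fourth above the bass: a fourth above G in E minor is C.
The chord tones are G, C, E, giving C major.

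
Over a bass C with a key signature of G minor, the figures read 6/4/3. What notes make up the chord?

C, Eb, F, A

A third above C in this key is Eb.
A fourth above C in this key is F.
A sixth above C in this key is A.
Together with the bass C, this spells F dominant seventh in second inversion.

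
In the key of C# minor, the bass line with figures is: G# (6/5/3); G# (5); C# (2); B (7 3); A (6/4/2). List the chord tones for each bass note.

G# (6/5/3): G#, B, D#, E.
G# (5/3): G#, B, D#.
C# (6/4/2): C#, D#, F#, A.
B (7/5/3): B, D#, F#, A.
A (6/4/2): A, B, D#, F#.

G#, B, D#, E | G#, B, D# | C#, D#, F#, A | B, D#, F#, A | A, B, D#, F#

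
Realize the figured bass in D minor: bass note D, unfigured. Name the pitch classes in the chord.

An unfigured bass implies 5/3.
A third above D in this key is F.
A fifth above D in this key is A.
Together with the bass D, this spells D minor in root position.

D, F, A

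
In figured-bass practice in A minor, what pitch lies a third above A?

C

Counting 2 letter steps above A lands on C; in A minor, that letter is C.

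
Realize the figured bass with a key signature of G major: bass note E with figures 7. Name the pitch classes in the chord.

E, G, B, D

The written figures 7 are shorthand for 7/5/3: the 5/3 are implied.
A third above E in this key is G.
A fifth above E in this key is B.
A seventh above E in this key is D.
Together with the bass E, this spells E minor seventh in root position.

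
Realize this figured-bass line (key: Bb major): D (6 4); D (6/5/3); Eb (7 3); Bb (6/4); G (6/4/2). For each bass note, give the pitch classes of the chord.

D, G, Bb | D, F, A, Bb | Eb, G, Bb, D | Bb, Eb, G | G, A, C, Eb

D (6/4): D, G, Bb.
D (6/5/3): D, F, A, Bb.
Eb (7/5/3): Eb, G, Bb, D.
Bb (6/4): Bb, Eb, G.
G (6/4/2): G, A, C, Eb.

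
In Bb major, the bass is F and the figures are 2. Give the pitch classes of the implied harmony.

F, G, Bb, D

The written figures 2 are shorthand for 6/4/2: the 6/4 are implied.
A second above F in this key is G.
A fourth above F in this key is Bb.
A sixth above F in this key is D.
Together with the bass F, this spells G minor seventh in third inversion.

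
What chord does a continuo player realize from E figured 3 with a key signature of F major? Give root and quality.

The figures 3 indicate a triad in root position.
In root position the bass is the root, so the root is E.
The chord tones are E, G, Bb, giving E diminished.

E diminished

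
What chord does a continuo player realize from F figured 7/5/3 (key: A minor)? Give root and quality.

F major seventh

The figures 7/5/3 indicate a seventh chord in root position.
In root position the bass is the root, so the root is F.
The chord tones are F, A, C, E, giving F major seventh.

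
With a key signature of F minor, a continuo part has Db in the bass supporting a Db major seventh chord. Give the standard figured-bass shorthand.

Db is the root of Db major seventh, so the chord is in root position.
A seventh chord in root position is figured 7/5/3, conventionally abbreviated 7.

7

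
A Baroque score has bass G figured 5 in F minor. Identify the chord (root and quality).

The figures 5 indicate a triad in root position.
In root position the bass is the root, so the root is G.
The chord tones are G, Bb, Db, giving G diminished.

G diminished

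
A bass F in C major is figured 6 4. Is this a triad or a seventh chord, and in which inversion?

Intervals of 6/4 above the bass form a triad; the bass is the fifth, so this is second inversion.

triad, second inversion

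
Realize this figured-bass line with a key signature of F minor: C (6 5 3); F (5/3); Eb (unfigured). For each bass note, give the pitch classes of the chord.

C (6/5/3): C, Eb, G, Ab.
F (5/3): F, Ab, C.
Eb (5/3): Eb, G, Bb.

C, Eb, G, Ab | F, Ab, C | Eb, G, Bb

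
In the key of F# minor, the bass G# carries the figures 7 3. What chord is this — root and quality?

G# half-diminished seventh

The figures 7 3 indicate a seventh chord in root position.
In root position the bass is the root, so the root is G#.
The chord tones are G#, B, D, F#, giving G# half-diminished seventh.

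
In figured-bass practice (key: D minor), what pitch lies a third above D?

F

Counting 2 letter steps above D lands on F; in D minor, that letter is F.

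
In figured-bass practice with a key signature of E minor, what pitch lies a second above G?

Counting 1 letter step above G lands on A; in E minor, that letter is A.

A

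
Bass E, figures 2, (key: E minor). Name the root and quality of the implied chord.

F# half-diminished seventh

The figures 2 indicate a seventh chord in third inversion.
In third inversion the root lies a second above the bass: a second above E in E minor is F#.
The chord tones are E, F#, A, C, giving F# half-diminished seventh.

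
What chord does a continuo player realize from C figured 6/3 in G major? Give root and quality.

A minor

The figures 6/3 indicate a triad in first inversion.
In first inversion the root lies a sixth above the bass: a sixth above C in G major is A.
The chord tones are C, E, A, giving A minor.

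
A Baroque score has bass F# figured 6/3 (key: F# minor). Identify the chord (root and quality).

D major

The figures 6/3 indicate a triad in first inversion.
In first inversion the root lies a sixth above the bass: a sixth above F# in F# minor is D.
The chord tones are F#, A, D, giving D major.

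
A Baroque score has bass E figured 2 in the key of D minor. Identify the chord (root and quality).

F major seventh

The figures 2 indicate a seventh chord in third inversion.
In third inversion the root lies a second above the bass: a second above E in D minor is F.
The chord tones are E, F, A, C, giving F major seventh.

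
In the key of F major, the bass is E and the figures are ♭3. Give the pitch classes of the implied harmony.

The written figures ♭3 are shorthand for 5/3: the 5 is implied.
A third above E in this key is G, lowered to Gb by the flat.
A fifth above E in this key is Bb.

E, Gb, Bb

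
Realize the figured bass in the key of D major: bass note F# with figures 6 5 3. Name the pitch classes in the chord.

F#, A, C#, D

A third above F# in this key is A.
A fifth above F# in this key is C#.
A sixth above F# in this key is D.
Together with the bass F#, this spells D major seventh in first inversion.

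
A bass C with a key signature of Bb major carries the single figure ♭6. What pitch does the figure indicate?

Ab

Counting 5 letter steps above C lands on A; in Bb major, that letter is A.
The b6 figure lowers it a semitone, giving Ab.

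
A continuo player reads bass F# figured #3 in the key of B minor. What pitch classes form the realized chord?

The written figures #3 are shorthand for 5/3: the 5 is implied.
A third above F# in this key is A, raised to A# by the sharp.
A fifth above F# in this key is C#.
Together with the bass F#, this spells F# major in root position.

F#, A#, C#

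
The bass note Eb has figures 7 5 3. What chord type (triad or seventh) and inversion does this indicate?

Intervals of 7/5/3 above the bass form a seventh chord; the bass is the root, so this is root position.

seventh chord, root position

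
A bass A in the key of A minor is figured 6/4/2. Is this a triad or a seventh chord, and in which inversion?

Intervals of 6/4/2 above the bass form a seventh chord; the bass is the seventh, so this is third inversion.

seventh chord, third inversion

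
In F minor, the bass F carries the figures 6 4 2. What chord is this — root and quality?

G half-diminished seventh

The figures 6 4 2 indicate a seventh chord in third inversion.
In third inversion the root lies a second above the bass: a second above F in F minor is G.
The chord tones are F, G, Bb, Db, giving G half-diminished seventh.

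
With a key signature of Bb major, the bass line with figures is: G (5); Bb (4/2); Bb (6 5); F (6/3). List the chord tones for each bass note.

G (5/3): G, Bb, D.
Bb (6/4/2): Bb, C, Eb, G.
Bb (6/5/3): Bb, D, F, G.
F (6/3): F, A, D.

G, Bb, D | Bb, C, Eb, G | Bb, D, F, G | F, A, D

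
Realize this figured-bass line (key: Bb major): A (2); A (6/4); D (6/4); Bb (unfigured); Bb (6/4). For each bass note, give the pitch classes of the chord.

A, Bb, D, F | A, D, F | D, G, Bb | Bb, D, F | Bb, Eb, G

A (6/4/2): A, Bb, D, F.
A (6/4): A, D, F.
D (6/4): D, G, Bb.
Bb (5/3): Bb, D, F.
Bb (6/4): Bb, Eb, G.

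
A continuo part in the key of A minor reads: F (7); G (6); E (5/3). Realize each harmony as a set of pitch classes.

F (7/5/3): F, A, C, E.
G (6/3): G, B, E.
E (5/3): E, G, B.

F, A, C, E | G, B, E | E, G, B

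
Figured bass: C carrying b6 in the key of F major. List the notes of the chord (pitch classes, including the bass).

C, E, Ab

The written figures b6 are shorthand for 6/3: the 3 is implied.
A third above C in this key is E.
A sixth above C in this key is A, lowered to Ab by the flat.
Together with the bass C, this spells Ab augmented in first inversion.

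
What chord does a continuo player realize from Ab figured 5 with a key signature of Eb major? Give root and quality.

The figures 5 indicate a triad in root position.
In root position the bass is the root, so the root is Ab.
The chord tones are Ab, C, Eb, giving Ab major.

Ab major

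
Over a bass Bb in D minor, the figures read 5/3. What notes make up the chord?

Bb, D, F

A third above Bb in this key is D.
A fifth above Bb in this key is F.
Together with the bass Bb, this spells Bb major in root position.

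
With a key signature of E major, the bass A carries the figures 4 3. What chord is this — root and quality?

The figures 4 3 indicate a seventh chord in second inversion.
In second inversion the root lies a fourth above the bass: a fourth above A in E major is D#.
The chord tones are A, C#, D#, F#, giving D# half-diminished seventh.

D# half-diminished seventh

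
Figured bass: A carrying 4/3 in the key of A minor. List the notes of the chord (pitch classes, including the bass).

A, C, D, F

The written figures 4/3 are shorthand for 6/4/3: the 6 is implied.
A third above A in this key is C.
A fourth above A in this key is D.
A sixth above A in this key is F.
Together with the bass A, this spells D minor seventh in second inversion.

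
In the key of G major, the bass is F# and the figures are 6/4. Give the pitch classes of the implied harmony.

F#, B, D

A fourth above F# in this key is B.
A sixth above F# in this key is D.
Together with the bass F#, this spells B minor in second inversion.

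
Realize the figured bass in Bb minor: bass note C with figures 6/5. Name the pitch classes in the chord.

The written figures 6/5 are shorthand for 6/5/3: the 3 is implied.
A third above C in this key is Eb.
A fifth above C in this key is Gb.
A sixth above C in this key is Ab.
Together with the bass C, this spells Ab dominant seventh in first inversion.

C, Eb, Gb, Ab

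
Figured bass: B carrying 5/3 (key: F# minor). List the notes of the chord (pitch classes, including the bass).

A third above B in this key is D.
A fifth above B in this key is F#.
Together with the bass B, this spells B minor in root position.

B, D, F#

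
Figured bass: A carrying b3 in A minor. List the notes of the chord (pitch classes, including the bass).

The written figures b3 are shorthand for 5/3: the 5 is implied.
A third above A in this key is C, lowered to Cb by the flat.
A fifth above A in this key is E.

A, Cb, E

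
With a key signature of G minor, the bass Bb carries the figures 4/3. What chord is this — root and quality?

Eb major seventh

The figures 4/3 indicate a seventh chord in second inversion.
In second inversion the root lies a fourth above the bass: a fourth above Bb in G minor is Eb.
The chord tones are Bb, D, Eb, G, giving Eb major seventh.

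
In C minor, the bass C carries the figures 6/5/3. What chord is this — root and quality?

The figures 6/5/3 indicate a seventh chord in first inversion.
In first inversion the root lies a sixth above the bass: a sixth above C in C minor is Ab.
The chord tones are C, Eb, G, Ab, giving Ab major seventh.

Ab major seventh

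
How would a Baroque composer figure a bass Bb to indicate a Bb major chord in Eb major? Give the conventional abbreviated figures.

Bb is the root of Bb major, so the chord is in root position.
A triad in root position is figured 5/3, conventionally abbreviated (no figures — root-position triad).

no figures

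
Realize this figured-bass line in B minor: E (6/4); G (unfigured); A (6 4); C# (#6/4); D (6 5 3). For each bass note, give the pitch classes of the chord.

E (6/4): E, A, C#.
G (5/3): G, B, D.
A (6/4): A, D, F#.
C# (#6/4): C#, F#, A#.
D (6/5/3): D, F#, A, B.

E, A, C# | G, B, D | A, D, F# | C#, F#, A# | D, F#, A, B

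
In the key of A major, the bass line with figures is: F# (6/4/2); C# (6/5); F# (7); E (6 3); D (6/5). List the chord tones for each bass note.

F# (6/4/2): F#, G#, B, D.
C# (6/5/3): C#, E, G#, A.
F# (7/5/3): F#, A, C#, E.
E (6/3): E, G#, C#.
D (6/5/3): D, F#, A, B.

F#, G#, B, D | C#, E, G#, A | F#, A, C#, E | E, G#, C# | D, F#, A, B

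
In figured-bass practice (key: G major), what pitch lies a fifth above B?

Counting 4 letter steps above B lands on F; in G major, that letter is F#.

F#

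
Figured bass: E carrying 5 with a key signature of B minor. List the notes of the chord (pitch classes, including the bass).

The written figures 5 are shorthand for 5/3: the 3 is implied.
A third above E in this key is G.
A fifth above E in this key is B.
Together with the bass E, this spells E minor in root position.

E, G, B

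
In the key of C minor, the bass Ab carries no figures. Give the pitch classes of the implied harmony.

Ab, C, Eb

An unfigured bass implies 5/3.
A third above Ab in this key is C.
A fifth above Ab in this key is Eb.
Together with the bass Ab, this spells Ab major in root position.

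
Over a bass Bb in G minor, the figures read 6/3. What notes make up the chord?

Bb, D, G

A third above Bb in this key is D.
A sixth above Bb in this key is G.
Together with the bass Bb, this spells G minor in first inversion.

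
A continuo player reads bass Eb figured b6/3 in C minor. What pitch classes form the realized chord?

A third above Eb in this key is G.
A sixth above Eb in this key is C, lowered to Cb by the flat.
Together with the bass Eb, this spells Cb augmented in first inversion.

Eb, G, Cb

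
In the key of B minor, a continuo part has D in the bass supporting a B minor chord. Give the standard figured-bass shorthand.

6

D is the third of B minor, so the chord is in first inversion.
A triad in first inversion is figured 6/3, conventionally abbreviated 6.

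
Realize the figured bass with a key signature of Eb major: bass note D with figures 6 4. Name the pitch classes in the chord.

D, G, Bb

A fourth above D in this key is G.
A sixth above D in this key is Bb.
Together with the bass D, this spells G minor in second inversion.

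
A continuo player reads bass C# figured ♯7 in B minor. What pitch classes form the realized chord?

C#, E, G, B#

The written figures ♯7 are shorthand for 7/5/3: the 5/3 are implied.
A third above C# in this key is E.
A fifth above C# in this key is G.
A seventh above C# in this key is B, raised to B# by the sharp.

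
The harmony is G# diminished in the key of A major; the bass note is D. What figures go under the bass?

6/4

D is the fifth of G# diminished, so the chord is in second inversion.
A triad in second inversion is figured 6/4, conventionally abbreviated 6/4.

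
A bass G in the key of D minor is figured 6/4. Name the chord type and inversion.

Intervals of 6/4 above the bass form a triad; the bass is the fifth, so this is second inversion.

triad, second inversion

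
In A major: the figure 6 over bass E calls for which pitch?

C#

Counting 5 letter steps above E lands on C; in A major, that letter is C#.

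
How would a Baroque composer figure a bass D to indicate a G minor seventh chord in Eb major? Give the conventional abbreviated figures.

4/3

D is the fifth of G minor seventh, so the chord is in second inversion.
A seventh chord in second inversion is figured 6/4/3, conventionally abbreviated 4/3.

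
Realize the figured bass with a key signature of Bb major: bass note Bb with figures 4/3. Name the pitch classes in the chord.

Bb, D, Eb, G

The written figures 4/3 are shorthand for 6/4/3: the 6 is implied.
A third above Bb in this key is D.
A fourth above Bb in this key is Eb.
A sixth above Bb in this key is G.
Together with the bass Bb, this spells Eb major seventh in second inversion.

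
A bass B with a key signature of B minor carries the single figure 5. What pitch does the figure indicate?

Counting 4 letter steps above B lands on F; in B minor, that letter is F#.

F#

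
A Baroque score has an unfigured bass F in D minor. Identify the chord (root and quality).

An unfigured bass indicates a triad in root position.
In root position the bass is the root, so the root is F.
The chord tones are F, A, C, giving F major.

F major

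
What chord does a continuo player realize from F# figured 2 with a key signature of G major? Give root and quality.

G major seventh

The figures 2 indicate a seventh chord in third inversion.
In third inversion the root lies a second above the bass: a second above F# in G major is G.
The chord tones are F#, G, B, D, giving G major seventh.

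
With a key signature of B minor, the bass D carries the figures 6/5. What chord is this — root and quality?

The figures 6/5 indicate a seventh chord in first inversion.
In first inversion the root lies a sixth above the bass: a sixth above D in B minor is B.
The chord tones are D, F#, A, B, giving B minor seventh.

B minor seventh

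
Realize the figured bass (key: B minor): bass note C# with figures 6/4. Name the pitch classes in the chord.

A fourth above C# in this key is F#.
A sixth above C# in this key is A.
Together with the bass C#, this spells F# minor in second inversion.

C#, F#, A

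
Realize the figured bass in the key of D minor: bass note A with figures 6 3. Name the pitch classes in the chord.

A, C, F

A third above A in this key is C.
A sixth above A in this key is F.
Together with the bass A, this spells F major in first inversion.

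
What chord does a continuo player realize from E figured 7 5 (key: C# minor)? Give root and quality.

E major seventh

The figures 7 5 indicate a seventh chord in root position.
In root position the bass is the root, so the root is E.
The chord tones are E, G#, B, D#, giving E major seventh.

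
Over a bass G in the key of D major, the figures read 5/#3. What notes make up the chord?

A third above G in this key is B, raised to B# by the sharp.
A fifth above G in this key is D.

G, B#, D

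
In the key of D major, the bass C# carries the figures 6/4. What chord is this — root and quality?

F# minor

The figures 6/4 indicate a triad in second inversion.
In second inversion the root lies a fourth above the bass: a fourth above C# in D major is F#.
The chord tones are C#, F#, A, giving F# minor.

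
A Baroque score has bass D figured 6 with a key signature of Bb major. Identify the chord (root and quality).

Bb major

The figures 6 indicate a triad in first inversion.
In first inversion the root lies a sixth above the bass: a sixth above D in Bb major is Bb.
The chord tones are D, F, Bb, giving Bb major.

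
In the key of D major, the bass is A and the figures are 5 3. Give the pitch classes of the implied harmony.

A third above A in this key is C#.
A fifth above A in this key is E.
Together with the bass A, this spells A major in root position.

A, C#, E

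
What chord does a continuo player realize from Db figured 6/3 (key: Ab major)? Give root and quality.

Bb minor

The figures 6/3 indicate a triad in first inversion.
In first inversion the root lies a sixth above the bass: a sixth above Db in Ab major is Bb.
The chord tones are Db, F, Bb, giving Bb minor.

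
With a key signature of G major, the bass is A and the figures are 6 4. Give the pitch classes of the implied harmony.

A, D, F#

A fourth above A in this key is D.
A sixth above A in this key is F#.
Together with the bass A, this spells D major in second inversion.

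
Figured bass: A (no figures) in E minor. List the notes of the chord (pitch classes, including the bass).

An unfigured bass implies 5/3.
A third above A in this key is C.
A fifth above A in this key is E.
Together with the bass A, this spells A minor in root position.

A, C, E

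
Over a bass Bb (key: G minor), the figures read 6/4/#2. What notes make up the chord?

Bb, C#, Eb, G

A second above Bb in this key is C, raised to C# by the sharp.
A fourth above Bb in this key is Eb.
A sixth above Bb in this key is G.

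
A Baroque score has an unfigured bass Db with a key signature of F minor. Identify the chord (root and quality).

Db major

An unfigured bass indicates a triad in root position.
In root position the bass is the root, so the root is Db.
The chord tones are Db, F, Ab, giving Db major.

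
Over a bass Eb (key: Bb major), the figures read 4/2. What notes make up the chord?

The written figures 4/2 are shorthand for 6/4/2: the 6 is implied.
A second above Eb in this key is F.
A fourth above Eb in this key is A.
A sixth above Eb in this key is C.
Together with the bass Eb, this spells F dominant seventh in third inversion.

Eb, F, A, C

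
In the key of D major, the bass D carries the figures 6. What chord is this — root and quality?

B minor

The figures 6 indicate a triad in first inversion.
In first inversion the root lies a sixth above the bass: a sixth above D in D major is B.
The chord tones are D, F#, B, giving B minor.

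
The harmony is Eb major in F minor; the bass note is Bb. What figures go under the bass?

6/4

Bb is the fifth of Eb major, so the chord is in second inversion.
A triad in second inversion is figured 6/4, conventionally abbreviated 6/4.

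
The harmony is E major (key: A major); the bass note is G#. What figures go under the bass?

6

G# is the third of E major, so the chord is in first inversion.
A triad in first inversion is figured 6/3, conventionally abbreviated 6.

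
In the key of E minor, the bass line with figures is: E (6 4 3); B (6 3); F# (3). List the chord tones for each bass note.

E (6/4/3): E, G, A, C.
B (6/3): B, D, G.
F# (5/3): F#, A, C.

E, G, A, C | B, D, G | F#, A, C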